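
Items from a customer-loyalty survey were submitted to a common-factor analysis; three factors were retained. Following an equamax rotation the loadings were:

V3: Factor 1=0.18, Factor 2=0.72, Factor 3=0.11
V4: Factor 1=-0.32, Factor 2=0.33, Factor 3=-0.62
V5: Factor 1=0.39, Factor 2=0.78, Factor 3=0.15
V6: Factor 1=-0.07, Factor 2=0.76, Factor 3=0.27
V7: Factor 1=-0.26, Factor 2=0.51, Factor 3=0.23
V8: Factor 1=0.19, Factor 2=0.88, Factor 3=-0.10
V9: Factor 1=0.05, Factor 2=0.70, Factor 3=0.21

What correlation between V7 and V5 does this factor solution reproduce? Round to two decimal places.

0.33

r̂ = Σ λ_i·λ_j across factors = (-0.26)(0.39) + (0.51)(0.78) + (0.23)(0.15)
  = -0.1014 +0.3978 +0.0345 = 0.3309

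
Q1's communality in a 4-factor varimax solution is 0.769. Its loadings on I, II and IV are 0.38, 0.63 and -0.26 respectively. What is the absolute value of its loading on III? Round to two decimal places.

Under orthogonal rotation h² = Σλ², so λ_III² = h² − (0.6089) = 0.769 − 0.6089 = 0.1601.
|λ| = √0.1601 = 0.4001.

0.40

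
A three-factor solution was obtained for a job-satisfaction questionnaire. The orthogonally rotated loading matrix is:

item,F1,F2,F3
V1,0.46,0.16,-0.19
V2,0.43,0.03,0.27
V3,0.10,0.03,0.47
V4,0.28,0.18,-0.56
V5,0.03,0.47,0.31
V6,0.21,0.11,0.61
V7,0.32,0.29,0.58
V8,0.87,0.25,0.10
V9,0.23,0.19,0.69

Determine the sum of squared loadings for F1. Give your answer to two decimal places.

1.44

SS loadings for F1 = 0.46² + 0.43² + 0.10² + 0.28² + 0.03² + 0.21² + 0.32² + 0.87² + 0.23² = 0.2116 + 0.1849 + 0.0100 + 0.0784 + 0.0009 + 0.0441 + 0.1024 + 0.7569 + 0.0529 = 1.4421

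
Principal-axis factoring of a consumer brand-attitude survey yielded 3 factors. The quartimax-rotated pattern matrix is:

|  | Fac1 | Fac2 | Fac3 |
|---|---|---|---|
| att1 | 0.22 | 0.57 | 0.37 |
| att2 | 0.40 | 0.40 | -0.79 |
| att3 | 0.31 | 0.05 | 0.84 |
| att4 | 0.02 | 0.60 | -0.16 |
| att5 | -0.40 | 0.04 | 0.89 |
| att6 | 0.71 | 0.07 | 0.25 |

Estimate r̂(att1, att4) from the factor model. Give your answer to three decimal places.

0.287

r̂ = Σ λ_i·λ_j across factors = (0.22)(0.02) + (0.57)(0.60) + (0.37)(-0.16)
  = +0.0044 +0.3420 -0.0592 = 0.2872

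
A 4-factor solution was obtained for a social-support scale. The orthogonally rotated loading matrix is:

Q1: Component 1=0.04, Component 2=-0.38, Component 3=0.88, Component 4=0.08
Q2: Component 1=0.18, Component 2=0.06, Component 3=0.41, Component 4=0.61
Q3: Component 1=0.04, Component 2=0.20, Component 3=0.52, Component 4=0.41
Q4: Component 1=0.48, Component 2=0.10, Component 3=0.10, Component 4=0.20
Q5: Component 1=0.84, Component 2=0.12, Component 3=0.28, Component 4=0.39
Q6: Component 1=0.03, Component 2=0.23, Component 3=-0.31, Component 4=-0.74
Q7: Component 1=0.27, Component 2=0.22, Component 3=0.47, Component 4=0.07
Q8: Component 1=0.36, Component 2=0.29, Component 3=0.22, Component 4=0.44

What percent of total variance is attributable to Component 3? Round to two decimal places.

SS loadings for Component 3 = 0.88² + 0.41² + 0.52² + 0.10² + 0.28² + (-0.31)² + 0.47² + 0.22² = 1.6667
With 8 standardized items, total variance = 8. Proportion = 1.6667/8 = 0.2083 → 20.83%.

20.83%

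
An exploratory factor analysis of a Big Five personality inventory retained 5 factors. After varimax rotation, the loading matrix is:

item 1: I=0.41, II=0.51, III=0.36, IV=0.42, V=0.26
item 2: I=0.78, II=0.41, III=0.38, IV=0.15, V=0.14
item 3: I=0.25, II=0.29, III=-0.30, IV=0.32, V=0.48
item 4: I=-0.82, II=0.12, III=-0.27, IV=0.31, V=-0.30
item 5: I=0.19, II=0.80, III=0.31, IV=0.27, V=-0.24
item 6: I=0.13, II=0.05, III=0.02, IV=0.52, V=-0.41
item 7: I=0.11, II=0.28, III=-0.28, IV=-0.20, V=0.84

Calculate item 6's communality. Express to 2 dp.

0.46

h² = 0.13² + 0.05² + 0.02² + 0.52² + (-0.41)² = 0.0169 + 0.0025 + 0.0004 + 0.2704 + 0.1681 = 0.4583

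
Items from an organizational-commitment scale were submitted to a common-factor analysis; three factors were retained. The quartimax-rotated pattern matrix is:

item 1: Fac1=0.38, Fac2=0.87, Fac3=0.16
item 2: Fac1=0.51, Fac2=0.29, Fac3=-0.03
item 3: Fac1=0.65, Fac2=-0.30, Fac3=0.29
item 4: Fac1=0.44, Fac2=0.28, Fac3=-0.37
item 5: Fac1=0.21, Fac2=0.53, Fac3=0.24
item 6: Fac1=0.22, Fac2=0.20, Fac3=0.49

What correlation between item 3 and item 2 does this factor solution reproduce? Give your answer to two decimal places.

r̂ = Σ λ_i·λ_j across factors = (0.65)(0.51) + (-0.30)(0.29) + (0.29)(-0.03)
  = +0.3315 -0.0870 -0.0087 = 0.2358

0.24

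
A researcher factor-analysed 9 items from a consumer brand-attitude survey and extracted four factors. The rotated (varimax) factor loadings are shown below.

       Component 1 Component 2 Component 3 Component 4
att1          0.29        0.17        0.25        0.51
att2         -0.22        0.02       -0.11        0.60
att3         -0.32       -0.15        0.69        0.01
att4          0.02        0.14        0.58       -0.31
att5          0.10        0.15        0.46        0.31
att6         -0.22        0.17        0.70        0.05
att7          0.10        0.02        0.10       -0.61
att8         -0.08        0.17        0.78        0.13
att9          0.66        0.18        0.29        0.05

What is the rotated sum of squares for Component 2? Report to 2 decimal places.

SS loadings for Component 2 = 0.17² + 0.02² + (-0.15)² + 0.14² + 0.15² + 0.17² + 0.02² + 0.17² + 0.18² = 0.0289 + 0.0004 + 0.0225 + 0.0196 + 0.0225 + 0.0289 + 0.0004 + 0.0289 + 0.0324 = 0.1845

0.18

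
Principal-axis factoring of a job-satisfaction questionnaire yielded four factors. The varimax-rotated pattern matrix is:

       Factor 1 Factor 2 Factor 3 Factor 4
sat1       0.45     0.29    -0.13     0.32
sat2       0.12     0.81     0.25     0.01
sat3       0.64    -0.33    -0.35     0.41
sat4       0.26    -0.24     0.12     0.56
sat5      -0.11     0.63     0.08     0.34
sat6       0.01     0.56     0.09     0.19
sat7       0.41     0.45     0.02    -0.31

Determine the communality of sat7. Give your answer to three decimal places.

0.467

h² = 0.41² + 0.45² + 0.02² + (-0.31)² = 0.1681 + 0.2025 + 0.0004 + 0.0961 = 0.4671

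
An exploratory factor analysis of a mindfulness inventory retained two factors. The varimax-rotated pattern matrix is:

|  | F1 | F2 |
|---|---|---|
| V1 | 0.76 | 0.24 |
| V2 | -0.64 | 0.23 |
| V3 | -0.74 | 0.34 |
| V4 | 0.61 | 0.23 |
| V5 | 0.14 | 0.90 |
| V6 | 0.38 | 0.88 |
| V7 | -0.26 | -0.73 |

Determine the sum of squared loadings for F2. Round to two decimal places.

2.40

SS loadings for F2 = 0.24² + 0.23² + 0.34² + 0.23² + 0.90² + 0.88² + (-0.73)² = 0.0576 + 0.0529 + 0.1156 + 0.0529 + 0.8100 + 0.7744 + 0.5329 = 2.3963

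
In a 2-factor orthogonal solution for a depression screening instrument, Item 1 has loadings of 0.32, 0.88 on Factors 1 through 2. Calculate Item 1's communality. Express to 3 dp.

0.877

h² = 0.32² + 0.88² = 0.1024 + 0.7744 = 0.8768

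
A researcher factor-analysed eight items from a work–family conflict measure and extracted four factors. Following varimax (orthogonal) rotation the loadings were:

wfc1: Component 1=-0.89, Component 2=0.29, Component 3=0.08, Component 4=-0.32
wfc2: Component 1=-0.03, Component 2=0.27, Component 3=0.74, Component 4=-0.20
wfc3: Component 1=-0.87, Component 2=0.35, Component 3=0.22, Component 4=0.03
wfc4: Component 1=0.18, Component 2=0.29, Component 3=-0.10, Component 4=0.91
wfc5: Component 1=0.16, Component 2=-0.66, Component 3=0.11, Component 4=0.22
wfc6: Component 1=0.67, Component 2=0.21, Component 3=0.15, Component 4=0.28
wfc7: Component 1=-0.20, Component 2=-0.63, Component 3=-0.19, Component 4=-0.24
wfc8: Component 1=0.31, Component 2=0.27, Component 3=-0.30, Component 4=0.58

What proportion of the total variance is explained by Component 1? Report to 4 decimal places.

0.2741

SS loadings for Component 1 = (-0.89)² + (-0.03)² + (-0.87)² + 0.18² + 0.16² + 0.67² + (-0.20)² + 0.31² = 2.1929
Proportion of variance = 2.1929 / 8 = 0.2741.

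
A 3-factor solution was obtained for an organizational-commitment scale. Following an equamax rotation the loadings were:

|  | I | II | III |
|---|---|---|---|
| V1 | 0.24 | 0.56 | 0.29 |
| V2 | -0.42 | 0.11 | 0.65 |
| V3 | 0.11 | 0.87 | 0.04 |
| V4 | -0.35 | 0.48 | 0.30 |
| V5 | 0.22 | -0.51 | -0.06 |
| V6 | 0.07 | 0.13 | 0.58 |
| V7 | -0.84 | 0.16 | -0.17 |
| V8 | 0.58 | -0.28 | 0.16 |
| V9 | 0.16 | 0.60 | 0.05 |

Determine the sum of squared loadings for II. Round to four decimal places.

SS loadings for II = 0.56² + 0.11² + 0.87² + 0.48² + (-0.51)² + 0.13² + 0.16² + (-0.28)² + 0.60² = 0.3136 + 0.0121 + 0.7569 + 0.2304 + 0.2601 + 0.0169 + 0.0256 + 0.0784 + 0.3600 = 2.0540

2.0540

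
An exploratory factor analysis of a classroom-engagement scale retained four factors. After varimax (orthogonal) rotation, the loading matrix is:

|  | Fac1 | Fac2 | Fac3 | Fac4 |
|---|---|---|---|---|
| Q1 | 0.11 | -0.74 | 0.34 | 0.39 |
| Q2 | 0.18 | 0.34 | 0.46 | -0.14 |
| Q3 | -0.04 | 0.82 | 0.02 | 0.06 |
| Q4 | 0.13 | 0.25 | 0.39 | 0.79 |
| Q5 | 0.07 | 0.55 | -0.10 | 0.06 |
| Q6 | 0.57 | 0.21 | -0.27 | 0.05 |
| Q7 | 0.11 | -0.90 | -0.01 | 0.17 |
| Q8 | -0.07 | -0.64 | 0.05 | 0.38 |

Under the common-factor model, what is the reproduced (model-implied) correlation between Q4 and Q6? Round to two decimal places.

r̂ = Σ λ_i·λ_j across factors = (0.13)(0.57) + (0.25)(0.21) + (0.39)(-0.27) + (0.79)(0.05)
  = +0.0741 +0.0525 -0.1053 +0.0395 = 0.0608

0.06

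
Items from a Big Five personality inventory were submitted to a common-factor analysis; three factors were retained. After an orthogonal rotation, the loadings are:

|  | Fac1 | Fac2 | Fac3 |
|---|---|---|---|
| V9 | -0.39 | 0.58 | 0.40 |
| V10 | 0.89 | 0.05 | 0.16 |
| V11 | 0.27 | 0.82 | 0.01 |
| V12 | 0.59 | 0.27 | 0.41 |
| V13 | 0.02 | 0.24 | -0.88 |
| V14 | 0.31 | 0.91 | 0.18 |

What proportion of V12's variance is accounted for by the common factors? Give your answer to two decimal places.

0.59

h² = 0.59² + 0.27² + 0.41² = 0.3481 + 0.0729 + 0.1681 = 0.5891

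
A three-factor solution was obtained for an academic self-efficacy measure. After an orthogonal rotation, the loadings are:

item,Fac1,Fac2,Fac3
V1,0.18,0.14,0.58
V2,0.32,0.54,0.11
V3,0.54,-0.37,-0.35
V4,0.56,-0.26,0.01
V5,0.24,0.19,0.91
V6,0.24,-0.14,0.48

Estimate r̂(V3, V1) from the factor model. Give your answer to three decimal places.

-0.158

r̂ = Σ λ_i·λ_j across factors = (0.54)(0.18) + (-0.37)(0.14) + (-0.35)(0.58)
  = +0.0972 -0.0518 -0.2030 = -0.1576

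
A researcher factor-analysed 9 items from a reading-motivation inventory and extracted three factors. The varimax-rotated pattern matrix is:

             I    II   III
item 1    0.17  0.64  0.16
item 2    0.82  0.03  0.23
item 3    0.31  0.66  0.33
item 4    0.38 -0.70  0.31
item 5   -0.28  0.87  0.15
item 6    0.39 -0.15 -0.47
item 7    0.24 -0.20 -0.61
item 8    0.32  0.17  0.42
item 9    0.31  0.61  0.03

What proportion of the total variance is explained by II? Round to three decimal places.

SS loadings for II = 0.64² + 0.03² + 0.66² + (-0.70)² + 0.87² + (-0.15)² + (-0.20)² + 0.17² + 0.61² = 2.5565
Proportion of variance = 2.5565 / 9 = 0.2841.

0.284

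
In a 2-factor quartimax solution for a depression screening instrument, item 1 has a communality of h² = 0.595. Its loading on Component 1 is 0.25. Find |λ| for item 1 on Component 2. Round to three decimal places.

Under orthogonal rotation h² = Σλ², so λ_Component 2² = h² − (0.0625) = 0.595 − 0.0625 = 0.5325.
|λ| = √0.5325 = 0.7297.

0.730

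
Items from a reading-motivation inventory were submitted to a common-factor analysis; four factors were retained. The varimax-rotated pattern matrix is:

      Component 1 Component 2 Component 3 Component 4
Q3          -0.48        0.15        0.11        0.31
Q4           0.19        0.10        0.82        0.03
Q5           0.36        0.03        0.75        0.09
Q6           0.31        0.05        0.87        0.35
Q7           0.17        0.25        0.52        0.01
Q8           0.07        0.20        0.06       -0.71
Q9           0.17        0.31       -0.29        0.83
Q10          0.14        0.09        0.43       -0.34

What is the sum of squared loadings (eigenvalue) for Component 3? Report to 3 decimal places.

2.547

SS loadings for Component 3 = 0.11² + 0.82² + 0.75² + 0.87² + 0.52² + 0.06² + (-0.29)² + 0.43² = 0.0121 + 0.6724 + 0.5625 + 0.7569 + 0.2704 + 0.0036 + 0.0841 + 0.1849 = 2.5469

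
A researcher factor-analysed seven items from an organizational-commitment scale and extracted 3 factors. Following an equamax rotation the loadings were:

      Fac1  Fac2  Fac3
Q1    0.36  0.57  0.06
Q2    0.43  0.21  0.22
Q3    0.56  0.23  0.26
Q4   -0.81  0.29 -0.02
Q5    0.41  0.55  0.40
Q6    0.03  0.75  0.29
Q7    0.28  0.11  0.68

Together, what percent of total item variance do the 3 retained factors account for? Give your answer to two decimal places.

SS loadings by factor: 1.5316, 1.3831, 0.8265; total = 3.7412.
Total variance with 7 standardized items is 7, so the solution explains 3.7412/7 = 0.5345 = 53.45%.

53.45%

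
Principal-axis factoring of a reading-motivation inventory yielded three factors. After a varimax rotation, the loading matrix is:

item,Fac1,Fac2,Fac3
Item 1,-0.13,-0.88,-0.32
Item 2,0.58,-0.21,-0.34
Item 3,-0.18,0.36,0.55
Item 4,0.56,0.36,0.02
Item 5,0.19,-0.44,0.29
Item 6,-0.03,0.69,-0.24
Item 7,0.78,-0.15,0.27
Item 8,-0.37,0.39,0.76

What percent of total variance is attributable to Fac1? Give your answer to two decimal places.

SS loadings for Fac1 = (-0.13)² + 0.58² + (-0.18)² + 0.56² + 0.19² + (-0.03)² + 0.78² + (-0.37)² = 1.4816
With 8 standardized items, total variance = 8. Proportion = 1.4816/8 = 0.1852 → 18.52%.

18.52%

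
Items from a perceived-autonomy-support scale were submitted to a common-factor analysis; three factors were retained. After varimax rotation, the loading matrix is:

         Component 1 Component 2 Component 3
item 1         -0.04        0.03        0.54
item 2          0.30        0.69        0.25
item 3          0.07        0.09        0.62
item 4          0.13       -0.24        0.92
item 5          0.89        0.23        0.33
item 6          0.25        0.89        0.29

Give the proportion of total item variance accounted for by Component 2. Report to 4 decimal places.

0.2313

SS loadings for Component 2 = 0.03² + 0.69² + 0.09² + (-0.24)² + 0.23² + 0.89² = 1.3877
Proportion of variance = 1.3877 / 6 = 0.2313.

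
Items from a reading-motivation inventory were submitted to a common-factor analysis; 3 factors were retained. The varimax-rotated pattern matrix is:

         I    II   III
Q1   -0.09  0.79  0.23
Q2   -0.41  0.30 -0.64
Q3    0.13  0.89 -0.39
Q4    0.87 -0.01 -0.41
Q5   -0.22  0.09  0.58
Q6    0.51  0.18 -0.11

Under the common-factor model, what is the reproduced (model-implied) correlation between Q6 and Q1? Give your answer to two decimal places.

0.07

r̂ = Σ λ_i·λ_j across factors = (0.51)(-0.09) + (0.18)(0.79) + (-0.11)(0.23)
  = -0.0459 +0.1422 -0.0253 = 0.0710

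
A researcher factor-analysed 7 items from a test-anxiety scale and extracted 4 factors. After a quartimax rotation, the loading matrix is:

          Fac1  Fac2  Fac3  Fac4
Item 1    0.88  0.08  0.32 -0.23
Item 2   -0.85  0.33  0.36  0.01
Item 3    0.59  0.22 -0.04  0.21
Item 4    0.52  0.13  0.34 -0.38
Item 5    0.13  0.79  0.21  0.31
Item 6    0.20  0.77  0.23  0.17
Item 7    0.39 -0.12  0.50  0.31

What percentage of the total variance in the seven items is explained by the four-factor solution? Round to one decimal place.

Communalities: 0.9361, 0.9611, 0.4422, 0.5473, 0.7812, 0.7147, 0.5126; Σh² = 4.8952.
Total variance with 7 standardized items is 7, so the solution explains 4.8952/7 = 0.6993 = 69.93%.

69.9%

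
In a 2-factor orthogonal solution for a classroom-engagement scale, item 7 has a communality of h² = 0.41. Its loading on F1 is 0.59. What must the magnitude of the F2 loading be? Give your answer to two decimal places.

0.25

Under orthogonal rotation h² = Σλ², so λ_F2² = h² − (0.3481) = 0.41 − 0.3481 = 0.0619.
|λ| = √0.0619 = 0.2488.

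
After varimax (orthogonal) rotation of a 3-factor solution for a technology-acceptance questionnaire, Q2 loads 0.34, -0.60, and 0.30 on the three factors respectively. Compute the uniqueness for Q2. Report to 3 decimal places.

h² = 0.34² + (-0.60)² + 0.30² = 0.1156 + 0.3600 + 0.0900 = 0.5656
Uniqueness u² = 1 − h² = 1 − 0.5656 = 0.4344

0.434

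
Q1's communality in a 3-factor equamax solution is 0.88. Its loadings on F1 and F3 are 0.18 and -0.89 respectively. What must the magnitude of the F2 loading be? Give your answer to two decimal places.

Under orthogonal rotation h² = Σλ², so λ_F2² = h² − (0.8245) = 0.88 − 0.8245 = 0.0555.
|λ| = √0.0555 = 0.2356.

0.24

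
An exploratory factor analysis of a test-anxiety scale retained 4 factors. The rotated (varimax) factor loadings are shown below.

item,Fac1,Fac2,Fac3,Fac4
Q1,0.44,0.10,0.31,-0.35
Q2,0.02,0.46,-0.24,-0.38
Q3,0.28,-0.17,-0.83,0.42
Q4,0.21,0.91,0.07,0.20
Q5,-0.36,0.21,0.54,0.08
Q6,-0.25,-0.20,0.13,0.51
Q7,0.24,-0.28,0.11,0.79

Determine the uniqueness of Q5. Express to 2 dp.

0.53

h² = (-0.36)² + 0.21² + 0.54² + 0.08² = 0.1296 + 0.0441 + 0.2916 + 0.0064 = 0.4717
Uniqueness u² = 1 − h² = 1 − 0.4717 = 0.5283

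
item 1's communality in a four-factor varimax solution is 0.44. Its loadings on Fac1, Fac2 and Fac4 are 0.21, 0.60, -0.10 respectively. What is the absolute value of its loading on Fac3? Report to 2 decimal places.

Under orthogonal rotation h² = Σλ², so λ_Fac3² = h² − (0.4141) = 0.44 − 0.4141 = 0.0259.
|λ| = √0.0259 = 0.1609.

0.16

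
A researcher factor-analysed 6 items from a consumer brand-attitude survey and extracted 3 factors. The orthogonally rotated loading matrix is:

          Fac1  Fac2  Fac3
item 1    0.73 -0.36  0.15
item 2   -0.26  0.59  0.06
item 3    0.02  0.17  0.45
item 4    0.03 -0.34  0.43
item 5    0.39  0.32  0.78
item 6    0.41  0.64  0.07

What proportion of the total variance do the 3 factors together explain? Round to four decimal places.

Communalities: 0.6850, 0.4193, 0.2318, 0.3014, 0.8629, 0.5826; Σh² = 3.0830.
Total variance with 6 standardized items is 6, so the solution explains 3.0830/6 = 0.5138.

0.5138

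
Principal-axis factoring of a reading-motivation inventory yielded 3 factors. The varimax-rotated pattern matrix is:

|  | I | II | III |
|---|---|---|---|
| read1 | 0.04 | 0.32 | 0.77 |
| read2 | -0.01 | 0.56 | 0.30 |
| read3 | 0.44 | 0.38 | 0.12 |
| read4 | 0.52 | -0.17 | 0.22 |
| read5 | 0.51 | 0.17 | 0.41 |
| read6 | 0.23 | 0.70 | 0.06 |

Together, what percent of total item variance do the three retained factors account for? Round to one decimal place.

46.7%

Communalities: 0.6969, 0.4037, 0.3524, 0.3477, 0.4571, 0.5465; Σh² = 2.8043.
Total variance with 6 standardized items is 6, so the solution explains 2.8043/6 = 0.4674 = 46.74%.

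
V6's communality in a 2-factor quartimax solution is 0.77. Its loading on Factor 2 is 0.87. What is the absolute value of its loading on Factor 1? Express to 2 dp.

Under orthogonal rotation h² = Σλ², so λ_Factor 1² = h² − (0.7569) = 0.77 − 0.7569 = 0.0131.
|λ| = √0.0131 = 0.1145.

0.11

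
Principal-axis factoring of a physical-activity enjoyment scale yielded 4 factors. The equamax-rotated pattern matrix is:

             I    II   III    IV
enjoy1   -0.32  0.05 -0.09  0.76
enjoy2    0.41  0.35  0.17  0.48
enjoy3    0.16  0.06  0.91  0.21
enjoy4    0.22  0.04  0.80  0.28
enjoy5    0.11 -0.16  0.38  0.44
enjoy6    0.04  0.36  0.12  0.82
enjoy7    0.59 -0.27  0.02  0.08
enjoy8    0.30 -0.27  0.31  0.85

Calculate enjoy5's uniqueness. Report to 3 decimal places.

0.624

h² = 0.11² + (-0.16)² + 0.38² + 0.44² = 0.0121 + 0.0256 + 0.1444 + 0.1936 = 0.3757
Uniqueness u² = 1 − h² = 1 − 0.3757 = 0.6243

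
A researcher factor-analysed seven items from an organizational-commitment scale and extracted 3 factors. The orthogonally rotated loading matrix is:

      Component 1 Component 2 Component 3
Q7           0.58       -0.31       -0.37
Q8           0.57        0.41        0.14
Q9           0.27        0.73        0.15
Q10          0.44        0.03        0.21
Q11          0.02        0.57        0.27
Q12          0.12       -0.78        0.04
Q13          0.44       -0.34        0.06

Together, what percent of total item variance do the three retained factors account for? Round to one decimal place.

SS loadings by factor: 1.1362, 1.8469, 0.3012; total = 3.2843.
Total variance with 7 standardized items is 7, so the solution explains 3.2843/7 = 0.4692 = 46.92%.

46.9%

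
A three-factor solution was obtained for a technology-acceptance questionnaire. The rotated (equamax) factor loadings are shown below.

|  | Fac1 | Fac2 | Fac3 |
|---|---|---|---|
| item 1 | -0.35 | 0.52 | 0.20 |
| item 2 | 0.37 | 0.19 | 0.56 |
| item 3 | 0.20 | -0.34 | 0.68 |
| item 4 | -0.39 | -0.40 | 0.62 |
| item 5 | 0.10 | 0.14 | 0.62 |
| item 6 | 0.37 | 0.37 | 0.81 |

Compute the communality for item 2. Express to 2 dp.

h² = 0.37² + 0.19² + 0.56² = 0.1369 + 0.0361 + 0.3136 = 0.4866

0.49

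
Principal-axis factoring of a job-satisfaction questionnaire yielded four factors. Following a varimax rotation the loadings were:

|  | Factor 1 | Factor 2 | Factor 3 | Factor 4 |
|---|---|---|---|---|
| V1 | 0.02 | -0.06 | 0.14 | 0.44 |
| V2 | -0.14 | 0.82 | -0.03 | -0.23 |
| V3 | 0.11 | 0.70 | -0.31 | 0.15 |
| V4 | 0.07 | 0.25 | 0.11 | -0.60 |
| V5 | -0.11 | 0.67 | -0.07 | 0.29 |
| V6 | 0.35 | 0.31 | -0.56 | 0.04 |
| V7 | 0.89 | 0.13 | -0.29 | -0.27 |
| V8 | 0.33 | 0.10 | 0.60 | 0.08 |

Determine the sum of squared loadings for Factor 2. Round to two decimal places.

1.80

SS loadings for Factor 2 = (-0.06)² + 0.82² + 0.70² + 0.25² + 0.67² + 0.31² + 0.13² + 0.10² = 0.0036 + 0.6724 + 0.4900 + 0.0625 + 0.4489 + 0.0961 + 0.0169 + 0.0100 = 1.8004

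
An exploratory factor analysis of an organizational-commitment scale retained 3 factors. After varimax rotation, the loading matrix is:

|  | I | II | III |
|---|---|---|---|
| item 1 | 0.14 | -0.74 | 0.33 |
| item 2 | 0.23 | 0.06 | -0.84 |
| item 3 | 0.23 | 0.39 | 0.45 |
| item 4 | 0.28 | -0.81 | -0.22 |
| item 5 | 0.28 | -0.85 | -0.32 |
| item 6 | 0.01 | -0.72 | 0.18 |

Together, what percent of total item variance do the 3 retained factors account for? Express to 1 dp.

SS loadings by factor: 0.2823, 2.6003, 1.2002; total = 4.0828.
Total variance with 6 standardized items is 6, so the solution explains 4.0828/6 = 0.6805 = 68.05%.

68.0%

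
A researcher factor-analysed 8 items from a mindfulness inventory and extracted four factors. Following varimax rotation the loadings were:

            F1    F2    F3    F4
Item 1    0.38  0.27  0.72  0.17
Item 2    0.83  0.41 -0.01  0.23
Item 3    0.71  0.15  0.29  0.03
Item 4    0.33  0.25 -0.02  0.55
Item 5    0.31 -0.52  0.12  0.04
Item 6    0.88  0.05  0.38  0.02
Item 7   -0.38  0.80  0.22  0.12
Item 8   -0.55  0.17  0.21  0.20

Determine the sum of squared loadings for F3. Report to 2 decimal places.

SS loadings for F3 = 0.72² + (-0.01)² + 0.29² + (-0.02)² + 0.12² + 0.38² + 0.22² + 0.21² = 0.5184 + 0.0001 + 0.0841 + 0.0004 + 0.0144 + 0.1444 + 0.0484 + 0.0441 = 0.8543

0.85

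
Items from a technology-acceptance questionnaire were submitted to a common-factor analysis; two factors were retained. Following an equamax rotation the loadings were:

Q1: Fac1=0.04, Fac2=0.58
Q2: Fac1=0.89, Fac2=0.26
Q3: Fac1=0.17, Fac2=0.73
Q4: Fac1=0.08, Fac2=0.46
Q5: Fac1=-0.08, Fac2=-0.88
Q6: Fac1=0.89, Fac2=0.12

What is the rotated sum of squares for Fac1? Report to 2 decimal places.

SS loadings for Fac1 = 0.04² + 0.89² + 0.17² + 0.08² + (-0.08)² + 0.89² = 0.0016 + 0.7921 + 0.0289 + 0.0064 + 0.0064 + 0.7921 = 1.6275

1.63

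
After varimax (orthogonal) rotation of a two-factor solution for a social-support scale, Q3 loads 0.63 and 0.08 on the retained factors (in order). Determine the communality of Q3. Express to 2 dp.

0.40

h² = 0.63² + 0.08² = 0.3969 + 0.0064 = 0.4033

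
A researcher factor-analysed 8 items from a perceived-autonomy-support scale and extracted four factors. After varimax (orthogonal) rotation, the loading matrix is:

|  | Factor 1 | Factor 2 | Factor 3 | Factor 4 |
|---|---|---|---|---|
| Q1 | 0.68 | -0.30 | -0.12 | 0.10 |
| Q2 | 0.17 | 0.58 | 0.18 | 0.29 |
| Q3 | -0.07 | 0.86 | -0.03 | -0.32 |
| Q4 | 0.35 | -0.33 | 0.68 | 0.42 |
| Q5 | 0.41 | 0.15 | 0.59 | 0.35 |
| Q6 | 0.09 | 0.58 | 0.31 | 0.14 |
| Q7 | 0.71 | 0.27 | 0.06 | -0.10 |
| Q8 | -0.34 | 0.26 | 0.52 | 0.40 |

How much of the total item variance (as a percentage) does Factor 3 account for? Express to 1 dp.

SS loadings for Factor 3 = (-0.12)² + 0.18² + (-0.03)² + 0.68² + 0.59² + 0.31² + 0.06² + 0.52² = 1.2283
With 8 standardized items, total variance = 8. Proportion = 1.2283/8 = 0.1535 → 15.35%.

15.4%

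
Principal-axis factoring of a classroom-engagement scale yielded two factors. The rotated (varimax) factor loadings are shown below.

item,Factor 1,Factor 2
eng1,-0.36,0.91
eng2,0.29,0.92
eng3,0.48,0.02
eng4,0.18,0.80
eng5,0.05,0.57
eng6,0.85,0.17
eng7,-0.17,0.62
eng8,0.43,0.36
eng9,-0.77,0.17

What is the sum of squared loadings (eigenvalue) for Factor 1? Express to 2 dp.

SS loadings for Factor 1 = (-0.36)² + 0.29² + 0.48² + 0.18² + 0.05² + 0.85² + (-0.17)² + 0.43² + (-0.77)² = 0.1296 + 0.0841 + 0.2304 + 0.0324 + 0.0025 + 0.7225 + 0.0289 + 0.1849 + 0.5929 = 2.0082

2.01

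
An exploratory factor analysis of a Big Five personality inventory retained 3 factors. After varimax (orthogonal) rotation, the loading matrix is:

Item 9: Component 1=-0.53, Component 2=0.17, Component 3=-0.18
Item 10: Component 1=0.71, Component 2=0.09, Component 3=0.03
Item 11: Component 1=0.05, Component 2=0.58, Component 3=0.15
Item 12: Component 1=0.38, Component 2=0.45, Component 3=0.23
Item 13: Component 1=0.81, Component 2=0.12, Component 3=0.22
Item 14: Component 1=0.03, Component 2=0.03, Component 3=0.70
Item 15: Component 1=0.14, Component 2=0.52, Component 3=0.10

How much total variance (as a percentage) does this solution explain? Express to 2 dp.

44.67%

SS loadings by factor: 1.6085, 0.8616, 0.6571; total = 3.1272.
Total variance with 7 standardized items is 7, so the solution explains 3.1272/7 = 0.4467 = 44.67%.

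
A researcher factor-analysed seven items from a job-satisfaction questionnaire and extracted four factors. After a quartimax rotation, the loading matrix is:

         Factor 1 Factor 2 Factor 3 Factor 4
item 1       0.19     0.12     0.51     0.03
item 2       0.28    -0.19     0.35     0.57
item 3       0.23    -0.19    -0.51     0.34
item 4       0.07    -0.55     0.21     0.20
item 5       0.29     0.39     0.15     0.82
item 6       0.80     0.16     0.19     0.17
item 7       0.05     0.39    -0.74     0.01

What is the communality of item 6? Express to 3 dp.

h² = 0.80² + 0.16² + 0.19² + 0.17² = 0.6400 + 0.0256 + 0.0361 + 0.0289 = 0.7306

0.731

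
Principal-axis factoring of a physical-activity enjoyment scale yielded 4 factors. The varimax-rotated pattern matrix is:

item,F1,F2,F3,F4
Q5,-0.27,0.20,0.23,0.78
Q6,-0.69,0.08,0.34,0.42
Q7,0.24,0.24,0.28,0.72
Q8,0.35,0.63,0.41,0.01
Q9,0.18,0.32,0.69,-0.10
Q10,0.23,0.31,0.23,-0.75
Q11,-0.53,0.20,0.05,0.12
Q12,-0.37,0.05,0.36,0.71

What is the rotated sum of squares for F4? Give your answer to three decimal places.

SS loadings for F4 = 0.78² + 0.42² + 0.72² + 0.01² + (-0.10)² + (-0.75)² + 0.12² + 0.71² = 0.6084 + 0.1764 + 0.5184 + 0.0001 + 0.0100 + 0.5625 + 0.0144 + 0.5041 = 2.3943

2.394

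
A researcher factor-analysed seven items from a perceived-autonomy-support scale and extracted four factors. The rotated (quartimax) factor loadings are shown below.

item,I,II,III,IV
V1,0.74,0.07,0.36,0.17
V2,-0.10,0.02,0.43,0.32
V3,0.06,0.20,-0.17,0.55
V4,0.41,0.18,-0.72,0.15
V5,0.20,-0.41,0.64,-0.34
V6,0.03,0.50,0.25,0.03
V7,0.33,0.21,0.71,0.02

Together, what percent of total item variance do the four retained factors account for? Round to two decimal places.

Communalities: 0.7110, 0.2977, 0.3750, 0.7414, 0.7333, 0.3143, 0.6575; Σh² = 3.8302.
Total variance with 7 standardized items is 7, so the solution explains 3.8302/7 = 0.5472 = 54.72%.

54.72%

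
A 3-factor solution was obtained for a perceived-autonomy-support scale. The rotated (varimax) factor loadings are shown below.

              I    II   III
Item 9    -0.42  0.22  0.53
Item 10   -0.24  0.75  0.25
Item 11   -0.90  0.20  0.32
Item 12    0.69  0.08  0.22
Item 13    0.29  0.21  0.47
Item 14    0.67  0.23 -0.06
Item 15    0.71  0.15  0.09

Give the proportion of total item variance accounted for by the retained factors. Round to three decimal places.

SS loadings by factor: 2.5572, 0.7768, 0.7268; total = 4.0608.
Total variance with 7 standardized items is 7, so the solution explains 4.0608/7 = 0.5801.

0.580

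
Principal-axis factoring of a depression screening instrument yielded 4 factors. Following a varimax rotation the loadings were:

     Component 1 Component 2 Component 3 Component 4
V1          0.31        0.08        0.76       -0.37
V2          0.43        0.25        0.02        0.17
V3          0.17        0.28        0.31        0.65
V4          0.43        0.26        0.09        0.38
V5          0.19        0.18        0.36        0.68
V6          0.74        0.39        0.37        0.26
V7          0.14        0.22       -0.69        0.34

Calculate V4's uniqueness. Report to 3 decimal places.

h² = 0.43² + 0.26² + 0.09² + 0.38² = 0.1849 + 0.0676 + 0.0081 + 0.1444 = 0.4050
Uniqueness u² = 1 − h² = 1 − 0.4050 = 0.5950

0.595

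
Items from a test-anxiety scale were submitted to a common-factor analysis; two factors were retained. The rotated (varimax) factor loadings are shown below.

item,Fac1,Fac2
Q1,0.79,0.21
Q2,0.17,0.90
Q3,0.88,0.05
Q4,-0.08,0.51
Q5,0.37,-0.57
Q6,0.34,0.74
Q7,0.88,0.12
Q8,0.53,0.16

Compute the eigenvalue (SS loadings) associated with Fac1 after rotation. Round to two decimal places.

2.74

SS loadings for Fac1 = 0.79² + 0.17² + 0.88² + (-0.08)² + 0.37² + 0.34² + 0.88² + 0.53² = 0.6241 + 0.0289 + 0.7744 + 0.0064 + 0.1369 + 0.1156 + 0.7744 + 0.2809 = 2.7416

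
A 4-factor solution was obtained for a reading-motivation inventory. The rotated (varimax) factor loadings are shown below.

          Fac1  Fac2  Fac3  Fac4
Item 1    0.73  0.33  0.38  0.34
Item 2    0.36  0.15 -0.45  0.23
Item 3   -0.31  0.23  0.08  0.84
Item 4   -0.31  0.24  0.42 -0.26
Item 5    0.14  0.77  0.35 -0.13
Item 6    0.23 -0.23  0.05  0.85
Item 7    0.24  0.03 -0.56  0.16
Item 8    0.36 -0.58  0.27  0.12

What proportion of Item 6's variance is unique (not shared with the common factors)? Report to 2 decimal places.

0.17

h² = 0.23² + (-0.23)² + 0.05² + 0.85² = 0.0529 + 0.0529 + 0.0025 + 0.7225 = 0.8308
Uniqueness u² = 1 − h² = 1 − 0.8308 = 0.1692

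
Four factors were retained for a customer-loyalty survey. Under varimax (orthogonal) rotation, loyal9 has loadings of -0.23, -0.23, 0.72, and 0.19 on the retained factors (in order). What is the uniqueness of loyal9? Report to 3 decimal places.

0.340

h² = (-0.23)² + (-0.23)² + 0.72² + 0.19² = 0.0529 + 0.0529 + 0.5184 + 0.0361 = 0.6603
Uniqueness u² = 1 − h² = 1 − 0.6603 = 0.3397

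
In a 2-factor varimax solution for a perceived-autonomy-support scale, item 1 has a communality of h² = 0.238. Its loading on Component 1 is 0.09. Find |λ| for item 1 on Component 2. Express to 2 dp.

0.48

Under orthogonal rotation h² = Σλ², so λ_Component 2² = h² − (0.0081) = 0.238 − 0.0081 = 0.2299.
|λ| = √0.2299 = 0.4795.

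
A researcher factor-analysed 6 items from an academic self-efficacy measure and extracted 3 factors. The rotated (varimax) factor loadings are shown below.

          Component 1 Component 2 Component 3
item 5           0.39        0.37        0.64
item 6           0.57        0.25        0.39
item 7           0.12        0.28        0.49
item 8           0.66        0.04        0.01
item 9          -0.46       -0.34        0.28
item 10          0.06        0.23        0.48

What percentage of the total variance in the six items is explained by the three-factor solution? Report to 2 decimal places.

Communalities: 0.6986, 0.5395, 0.3329, 0.4373, 0.4056, 0.2869; Σh² = 2.7008.
Total variance with 6 standardized items is 6, so the solution explains 2.7008/6 = 0.4501 = 45.01%.

45.01%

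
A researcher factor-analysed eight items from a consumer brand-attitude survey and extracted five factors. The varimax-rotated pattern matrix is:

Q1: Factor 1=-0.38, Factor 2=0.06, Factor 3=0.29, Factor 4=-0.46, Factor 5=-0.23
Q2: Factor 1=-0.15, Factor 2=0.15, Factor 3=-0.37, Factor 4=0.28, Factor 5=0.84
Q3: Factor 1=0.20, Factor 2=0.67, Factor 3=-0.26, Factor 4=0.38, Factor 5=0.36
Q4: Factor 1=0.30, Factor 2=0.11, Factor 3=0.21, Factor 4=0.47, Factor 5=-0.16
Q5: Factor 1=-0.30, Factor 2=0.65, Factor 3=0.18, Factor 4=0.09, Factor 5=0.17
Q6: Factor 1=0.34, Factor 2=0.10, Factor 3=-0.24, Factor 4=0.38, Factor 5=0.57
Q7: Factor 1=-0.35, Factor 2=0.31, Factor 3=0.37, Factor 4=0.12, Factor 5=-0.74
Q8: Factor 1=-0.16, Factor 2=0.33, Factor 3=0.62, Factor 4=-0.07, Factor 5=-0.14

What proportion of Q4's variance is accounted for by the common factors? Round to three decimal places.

h² = 0.30² + 0.11² + 0.21² + 0.47² + (-0.16)² = 0.0900 + 0.0121 + 0.0441 + 0.2209 + 0.0256 = 0.3927

0.393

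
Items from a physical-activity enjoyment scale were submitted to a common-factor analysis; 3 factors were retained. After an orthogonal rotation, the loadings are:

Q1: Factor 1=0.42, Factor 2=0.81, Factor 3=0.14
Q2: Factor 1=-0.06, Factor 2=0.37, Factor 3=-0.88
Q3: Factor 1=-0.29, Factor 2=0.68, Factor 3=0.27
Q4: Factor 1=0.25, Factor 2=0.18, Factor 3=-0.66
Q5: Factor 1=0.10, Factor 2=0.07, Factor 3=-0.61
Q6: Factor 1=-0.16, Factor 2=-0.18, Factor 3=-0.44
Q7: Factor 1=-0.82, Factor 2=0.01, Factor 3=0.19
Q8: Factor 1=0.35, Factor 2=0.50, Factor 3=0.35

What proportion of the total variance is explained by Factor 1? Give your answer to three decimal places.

SS loadings for Factor 1 = 0.42² + (-0.06)² + (-0.29)² + 0.25² + 0.10² + (-0.16)² + (-0.82)² + 0.35² = 1.1571
Proportion of variance = 1.1571 / 8 = 0.1446.

0.145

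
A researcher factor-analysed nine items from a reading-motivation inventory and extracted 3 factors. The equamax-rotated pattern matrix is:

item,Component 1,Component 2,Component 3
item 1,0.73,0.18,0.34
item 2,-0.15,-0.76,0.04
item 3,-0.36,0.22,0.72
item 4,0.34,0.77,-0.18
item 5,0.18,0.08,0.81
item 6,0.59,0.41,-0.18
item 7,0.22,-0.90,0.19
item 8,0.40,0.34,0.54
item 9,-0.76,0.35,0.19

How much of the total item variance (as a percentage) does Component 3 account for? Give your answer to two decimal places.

19.11%

SS loadings for Component 3 = 0.34² + 0.04² + 0.72² + (-0.18)² + 0.81² + (-0.18)² + 0.19² + 0.54² + 0.19² = 1.7203
With 9 standardized items, total variance = 9. Proportion = 1.7203/9 = 0.1911 → 19.11%.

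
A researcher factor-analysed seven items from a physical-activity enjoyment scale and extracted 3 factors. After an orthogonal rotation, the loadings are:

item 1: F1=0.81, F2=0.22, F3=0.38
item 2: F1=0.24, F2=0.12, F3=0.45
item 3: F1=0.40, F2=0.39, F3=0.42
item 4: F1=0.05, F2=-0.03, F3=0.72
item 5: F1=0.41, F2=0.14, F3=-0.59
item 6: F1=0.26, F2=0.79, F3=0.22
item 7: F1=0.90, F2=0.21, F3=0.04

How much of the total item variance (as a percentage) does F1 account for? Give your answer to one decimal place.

SS loadings for F1 = 0.81² + 0.24² + 0.40² + 0.05² + 0.41² + 0.26² + 0.90² = 1.9219
With 7 standardized items, total variance = 7. Proportion = 1.9219/7 = 0.2746 → 27.46%.

27.5%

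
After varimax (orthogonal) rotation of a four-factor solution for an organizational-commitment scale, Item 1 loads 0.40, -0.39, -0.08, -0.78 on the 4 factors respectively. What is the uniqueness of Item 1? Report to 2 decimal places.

h² = 0.40² + (-0.39)² + (-0.08)² + (-0.78)² = 0.1600 + 0.1521 + 0.0064 + 0.6084 = 0.9269
Uniqueness u² = 1 − h² = 1 − 0.9269 = 0.0731

0.07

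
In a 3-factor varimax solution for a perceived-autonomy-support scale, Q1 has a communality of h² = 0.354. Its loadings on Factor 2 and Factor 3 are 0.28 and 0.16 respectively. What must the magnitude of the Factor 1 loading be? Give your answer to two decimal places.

0.50

Under orthogonal rotation h² = Σλ², so λ_Factor 1² = h² − (0.1040) = 0.354 − 0.1040 = 0.2500.
|λ| = √0.2500 = 0.5000.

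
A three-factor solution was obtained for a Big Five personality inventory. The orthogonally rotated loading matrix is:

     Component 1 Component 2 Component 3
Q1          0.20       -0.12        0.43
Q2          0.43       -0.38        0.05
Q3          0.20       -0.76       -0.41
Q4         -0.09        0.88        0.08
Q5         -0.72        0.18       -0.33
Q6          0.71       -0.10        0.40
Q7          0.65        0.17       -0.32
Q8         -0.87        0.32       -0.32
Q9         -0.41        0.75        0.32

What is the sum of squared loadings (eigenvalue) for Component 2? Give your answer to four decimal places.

SS loadings for Component 2 = (-0.12)² + (-0.38)² + (-0.76)² + 0.88² + 0.18² + (-0.10)² + 0.17² + 0.32² + 0.75² = 0.0144 + 0.1444 + 0.5776 + 0.7744 + 0.0324 + 0.0100 + 0.0289 + 0.1024 + 0.5625 = 2.2470

2.2470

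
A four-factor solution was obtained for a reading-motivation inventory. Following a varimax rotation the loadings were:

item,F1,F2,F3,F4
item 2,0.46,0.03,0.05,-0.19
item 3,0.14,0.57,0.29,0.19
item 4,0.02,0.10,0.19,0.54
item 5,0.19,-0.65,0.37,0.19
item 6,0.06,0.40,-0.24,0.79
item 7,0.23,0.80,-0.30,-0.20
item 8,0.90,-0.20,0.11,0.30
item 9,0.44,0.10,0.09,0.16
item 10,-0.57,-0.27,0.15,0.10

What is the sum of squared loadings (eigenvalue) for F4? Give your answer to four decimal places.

1.1896

SS loadings for F4 = (-0.19)² + 0.19² + 0.54² + 0.19² + 0.79² + (-0.20)² + 0.30² + 0.16² + 0.10² = 0.0361 + 0.0361 + 0.2916 + 0.0361 + 0.6241 + 0.0400 + 0.0900 + 0.0256 + 0.0100 = 1.1896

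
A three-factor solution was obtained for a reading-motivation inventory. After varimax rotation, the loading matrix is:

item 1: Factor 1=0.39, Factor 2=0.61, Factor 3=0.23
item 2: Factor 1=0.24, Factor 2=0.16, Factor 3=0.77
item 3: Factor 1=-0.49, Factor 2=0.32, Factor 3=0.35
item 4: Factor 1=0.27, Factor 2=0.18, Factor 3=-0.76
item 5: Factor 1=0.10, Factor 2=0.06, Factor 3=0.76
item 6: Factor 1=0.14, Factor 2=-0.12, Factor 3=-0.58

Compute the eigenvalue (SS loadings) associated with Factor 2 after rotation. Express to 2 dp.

SS loadings for Factor 2 = 0.61² + 0.16² + 0.32² + 0.18² + 0.06² + (-0.12)² = 0.3721 + 0.0256 + 0.1024 + 0.0324 + 0.0036 + 0.0144 = 0.5505

0.55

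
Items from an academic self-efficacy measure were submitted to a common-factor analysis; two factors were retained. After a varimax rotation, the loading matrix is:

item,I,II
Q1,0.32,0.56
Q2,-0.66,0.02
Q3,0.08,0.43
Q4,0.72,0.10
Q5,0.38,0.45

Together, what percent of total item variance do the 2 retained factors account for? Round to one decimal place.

SS loadings by factor: 1.2072, 0.7114; total = 1.9186.
Total variance with 5 standardized items is 5, so the solution explains 1.9186/5 = 0.3837 = 38.37%.

38.4%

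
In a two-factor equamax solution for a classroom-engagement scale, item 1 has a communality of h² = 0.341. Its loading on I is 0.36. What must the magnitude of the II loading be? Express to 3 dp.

0.460

Under orthogonal rotation h² = Σλ², so λ_II² = h² − (0.1296) = 0.341 − 0.1296 = 0.2114.
|λ| = √0.2114 = 0.4598.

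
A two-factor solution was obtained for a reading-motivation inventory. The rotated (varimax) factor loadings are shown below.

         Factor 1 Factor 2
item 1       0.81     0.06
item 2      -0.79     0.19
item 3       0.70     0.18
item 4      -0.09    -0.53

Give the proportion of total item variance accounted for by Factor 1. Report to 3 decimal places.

SS loadings for Factor 1 = 0.81² + (-0.79)² + 0.70² + (-0.09)² = 1.7783
Proportion of variance = 1.7783 / 4 = 0.4446.

0.445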